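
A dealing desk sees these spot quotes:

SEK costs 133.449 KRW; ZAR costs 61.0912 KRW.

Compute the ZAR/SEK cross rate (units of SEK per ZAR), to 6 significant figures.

1 ZAR × 61.0912 = 61.0912 KRW
61.0912 KRW ÷ 133.449 = 0.457787 SEK

ZAR/SEK = 0.457787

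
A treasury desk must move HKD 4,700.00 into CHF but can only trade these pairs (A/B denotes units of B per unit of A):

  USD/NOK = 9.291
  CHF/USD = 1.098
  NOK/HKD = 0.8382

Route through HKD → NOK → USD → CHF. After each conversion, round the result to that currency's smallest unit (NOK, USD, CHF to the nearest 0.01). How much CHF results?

CHF 549.64

HKD 4,700.00 ÷ 0.8382 = NOK 5,607.25
NOK 5,607.25 ÷ 9.291 = USD 603.51
USD 603.51 ÷ 1.098 = CHF 549.64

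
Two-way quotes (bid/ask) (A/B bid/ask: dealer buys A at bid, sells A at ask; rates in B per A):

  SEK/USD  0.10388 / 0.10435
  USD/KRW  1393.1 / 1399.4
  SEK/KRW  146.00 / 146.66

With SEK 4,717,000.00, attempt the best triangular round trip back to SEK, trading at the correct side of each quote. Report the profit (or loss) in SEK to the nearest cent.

Best loop SEK → KRW → USD → SEK:
SEK 4,717,000.00 × 146.00 (sell SEK at bid) = KRW 688,682,000
KRW 688,682,000 ÷ 1399.4 (buy USD at ask) = USD 492,126.63
USD 492,126.63 ÷ 0.10435 (buy SEK at ask) = SEK 4,716,115.24

Net result: SEK -884.76 (no profitable arbitrage after spreads)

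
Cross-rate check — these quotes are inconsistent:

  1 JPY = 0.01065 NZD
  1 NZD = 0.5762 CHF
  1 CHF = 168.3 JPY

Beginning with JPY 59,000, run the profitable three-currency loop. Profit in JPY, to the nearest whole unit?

Profitable loop is JPY → NZD → CHF → JPY:
JPY 59,000 × 0.01065 = NZD 628.35
NZD 628.35 × 0.5762 = CHF 362.06
CHF 362.06 × 168.3 = JPY 60,934
Profit = JPY 60,934 − JPY 59,000

Profit: JPY 1,934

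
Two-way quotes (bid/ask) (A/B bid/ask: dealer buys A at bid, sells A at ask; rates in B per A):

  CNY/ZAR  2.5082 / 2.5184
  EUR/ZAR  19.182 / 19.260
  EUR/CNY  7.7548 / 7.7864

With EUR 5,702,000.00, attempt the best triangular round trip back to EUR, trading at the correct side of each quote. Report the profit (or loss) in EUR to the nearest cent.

Best loop EUR → CNY → ZAR → EUR:
EUR 5,702,000.00 × 7.7548 (sell EUR at bid) = CNY 44,217,869.60
CNY 44,217,869.60 × 2.5082 (sell CNY at bid) = ZAR 110,907,260.53
ZAR 110,907,260.53 ÷ 19.260 (buy EUR at ask) = EUR 5,758,424.74

Net profit: EUR 56,424.74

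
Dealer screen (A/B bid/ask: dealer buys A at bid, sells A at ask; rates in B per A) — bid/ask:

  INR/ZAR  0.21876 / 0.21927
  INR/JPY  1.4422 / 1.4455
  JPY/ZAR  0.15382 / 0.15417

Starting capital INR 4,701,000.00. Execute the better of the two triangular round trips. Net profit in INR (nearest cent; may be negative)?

Best loop INR → JPY → ZAR → INR:
INR 4,701,000.00 × 1.4422 (sell INR at bid) = JPY 6,779,782
JPY 6,779,782 × 0.15382 (sell JPY at bid) = ZAR 1,042,866.10
ZAR 1,042,866.10 ÷ 0.21927 (buy INR at ask) = INR 4,756,081.99

Net profit: INR 55,081.99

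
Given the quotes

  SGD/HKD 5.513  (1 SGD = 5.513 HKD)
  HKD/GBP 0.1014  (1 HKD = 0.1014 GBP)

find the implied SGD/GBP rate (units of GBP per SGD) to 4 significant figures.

SGD/GBP = 0.5590

1 SGD × 5.513 = 5.513 HKD
5.513 HKD × 0.1014 = 0.559018 GBP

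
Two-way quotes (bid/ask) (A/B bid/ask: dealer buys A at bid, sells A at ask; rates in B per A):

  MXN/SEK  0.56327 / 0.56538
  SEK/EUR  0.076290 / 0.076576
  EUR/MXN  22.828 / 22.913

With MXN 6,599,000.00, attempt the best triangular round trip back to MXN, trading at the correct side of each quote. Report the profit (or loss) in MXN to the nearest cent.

Best loop MXN → EUR → SEK → MXN:
MXN 6,599,000.00 ÷ 22.913 (buy EUR at ask) = EUR 288,002.44
EUR 288,002.44 ÷ 0.076576 (buy SEK at ask) = SEK 3,761,001.41
SEK 3,761,001.41 ÷ 0.56538 (buy MXN at ask) = MXN 6,652,165.64

Net profit: MXN 53,165.64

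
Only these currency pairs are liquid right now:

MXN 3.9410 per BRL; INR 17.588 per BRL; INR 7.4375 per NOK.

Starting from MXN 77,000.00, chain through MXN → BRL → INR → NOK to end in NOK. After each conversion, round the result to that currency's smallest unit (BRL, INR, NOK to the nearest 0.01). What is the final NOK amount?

MXN 77,000.00 ÷ 3.9410 = BRL 19,538.19
BRL 19,538.19 × 17.588 = INR 343,637.69
INR 343,637.69 ÷ 7.4375 = NOK 46,203.39

NOK 46,203.39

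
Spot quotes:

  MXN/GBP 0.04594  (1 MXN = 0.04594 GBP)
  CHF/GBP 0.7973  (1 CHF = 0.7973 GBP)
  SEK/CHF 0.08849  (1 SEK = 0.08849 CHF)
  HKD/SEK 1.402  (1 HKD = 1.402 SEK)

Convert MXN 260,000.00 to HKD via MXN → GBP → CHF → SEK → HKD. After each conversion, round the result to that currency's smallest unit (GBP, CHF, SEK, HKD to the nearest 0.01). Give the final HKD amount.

MXN 260,000.00 × 0.04594 = GBP 11,944.40
GBP 11,944.40 ÷ 0.7973 = CHF 14,981.06
CHF 14,981.06 ÷ 0.08849 = SEK 169,296.64
SEK 169,296.64 ÷ 1.402 = HKD 120,753.67

HKD 120,753.67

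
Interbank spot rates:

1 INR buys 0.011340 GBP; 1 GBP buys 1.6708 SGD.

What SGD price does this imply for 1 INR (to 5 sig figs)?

INR/SGD = 0.018947

1 INR × 0.011340 = 0.01134 GBP
0.01134 GBP × 1.6708 = 0.0189469 SGD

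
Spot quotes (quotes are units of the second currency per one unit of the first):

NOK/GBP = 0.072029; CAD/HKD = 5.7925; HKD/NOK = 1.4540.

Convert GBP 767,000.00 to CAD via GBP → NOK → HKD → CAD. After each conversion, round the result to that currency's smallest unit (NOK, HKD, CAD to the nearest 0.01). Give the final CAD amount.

GBP 767,000.00 ÷ 0.072029 = NOK 10,648,488.80
NOK 10,648,488.80 ÷ 1.4540 = HKD 7,323,582.39
HKD 7,323,582.39 ÷ 5.7925 = CAD 1,264,321.52

CAD 1,264,321.52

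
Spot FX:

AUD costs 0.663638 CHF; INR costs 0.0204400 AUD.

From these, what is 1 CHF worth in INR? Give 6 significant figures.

1 CHF ÷ 0.663638 = 1.50685 AUD
1.50685 AUD ÷ 0.0204400 = 73.7204 INR

CHF/INR = 73.7204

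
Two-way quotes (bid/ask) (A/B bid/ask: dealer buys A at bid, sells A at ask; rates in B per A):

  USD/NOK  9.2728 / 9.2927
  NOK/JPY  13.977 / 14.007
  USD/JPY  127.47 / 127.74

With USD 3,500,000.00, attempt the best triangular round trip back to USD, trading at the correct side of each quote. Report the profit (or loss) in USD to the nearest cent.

Best loop USD → NOK → JPY → USD:
USD 3,500,000.00 × 9.2728 (sell USD at bid) = NOK 32,454,800.00
NOK 32,454,800.00 × 13.977 (sell NOK at bid) = JPY 453,620,740
JPY 453,620,740 ÷ 127.74 (buy USD at ask) = USD 3,551,125.25

Net profit: USD 51,125.25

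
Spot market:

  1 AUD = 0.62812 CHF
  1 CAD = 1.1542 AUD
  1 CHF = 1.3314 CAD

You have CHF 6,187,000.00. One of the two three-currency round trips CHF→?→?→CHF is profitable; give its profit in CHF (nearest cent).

Profitable loop is CHF → AUD → CAD → CHF:
CHF 6,187,000.00 ÷ 0.62812 = AUD 9,850,028.66
AUD 9,850,028.66 ÷ 1.1542 = CAD 8,534,074.39
CAD 8,534,074.39 ÷ 1.3314 = CHF 6,409,850.07
Profit = CHF 6,409,850.07 − CHF 6,187,000.00

Profit: CHF 222,850.07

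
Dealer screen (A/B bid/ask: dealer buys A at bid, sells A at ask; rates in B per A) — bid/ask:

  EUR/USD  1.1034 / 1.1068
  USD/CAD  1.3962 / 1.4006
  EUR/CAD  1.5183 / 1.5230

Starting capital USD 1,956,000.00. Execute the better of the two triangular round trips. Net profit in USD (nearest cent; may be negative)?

Best loop USD → CAD → EUR → USD:
USD 1,956,000.00 × 1.3962 (sell USD at bid) = CAD 2,730,967.20
CAD 2,730,967.20 ÷ 1.5230 (buy EUR at ask) = EUR 1,793,149.84
EUR 1,793,149.84 × 1.1034 (sell EUR at bid) = USD 1,978,561.53

Net profit: USD 22,561.53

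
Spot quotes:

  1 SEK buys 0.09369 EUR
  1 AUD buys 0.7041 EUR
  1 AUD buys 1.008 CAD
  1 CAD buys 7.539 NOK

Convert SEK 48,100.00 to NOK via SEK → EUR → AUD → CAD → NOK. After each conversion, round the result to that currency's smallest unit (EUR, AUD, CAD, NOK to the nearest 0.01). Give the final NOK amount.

SEK 48,100.00 × 0.09369 = EUR 4,506.49
EUR 4,506.49 ÷ 0.7041 = AUD 6,400.36
AUD 6,400.36 × 1.008 = CAD 6,451.56
CAD 6,451.56 × 7.539 = NOK 48,638.31

NOK 48,638.31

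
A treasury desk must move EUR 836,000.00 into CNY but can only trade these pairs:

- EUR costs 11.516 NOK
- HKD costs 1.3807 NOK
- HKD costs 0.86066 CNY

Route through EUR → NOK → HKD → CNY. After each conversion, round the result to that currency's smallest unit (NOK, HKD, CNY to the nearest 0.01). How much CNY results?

EUR 836,000.00 × 11.516 = NOK 9,627,376.00
NOK 9,627,376.00 ÷ 1.3807 = HKD 6,972,822.48
HKD 6,972,822.48 × 0.86066 = CNY 6,001,229.40

CNY 6,001,229.40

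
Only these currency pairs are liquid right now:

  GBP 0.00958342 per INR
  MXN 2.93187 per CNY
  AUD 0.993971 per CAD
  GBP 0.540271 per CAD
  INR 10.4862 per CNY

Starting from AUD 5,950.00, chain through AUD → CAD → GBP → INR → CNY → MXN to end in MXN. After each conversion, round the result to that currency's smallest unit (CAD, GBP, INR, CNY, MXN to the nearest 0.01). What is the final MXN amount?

AUD 5,950.00 ÷ 0.993971 = CAD 5,986.09
CAD 5,986.09 × 0.540271 = GBP 3,234.11
GBP 3,234.11 ÷ 0.00958342 = INR 337,469.30
INR 337,469.30 ÷ 10.4862 = CNY 32,182.23
CNY 32,182.23 × 2.93187 = MXN 94,354.11

MXN 94,354.11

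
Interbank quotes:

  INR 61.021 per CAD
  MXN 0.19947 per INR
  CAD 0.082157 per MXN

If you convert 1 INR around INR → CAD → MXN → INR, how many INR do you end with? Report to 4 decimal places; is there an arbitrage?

Around INR → CAD → MXN → INR: 1 ÷ 61.021 ÷ 0.082157 ÷ 0.19947 = 0.999997
Product ≈ 1 (deviation 0.000%, within rounding noise).

1.0000 (no arbitrage)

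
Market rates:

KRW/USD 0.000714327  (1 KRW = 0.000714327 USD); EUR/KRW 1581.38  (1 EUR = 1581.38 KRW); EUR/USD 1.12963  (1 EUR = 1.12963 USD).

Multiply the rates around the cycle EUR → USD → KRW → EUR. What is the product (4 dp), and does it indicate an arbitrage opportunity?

Around EUR → USD → KRW → EUR: 1 × 1.12963 ÷ 0.000714327 ÷ 1581.38 = 1.000007
Product ≈ 1 (deviation 0.001%, within rounding noise).

1.0000 (no arbitrage)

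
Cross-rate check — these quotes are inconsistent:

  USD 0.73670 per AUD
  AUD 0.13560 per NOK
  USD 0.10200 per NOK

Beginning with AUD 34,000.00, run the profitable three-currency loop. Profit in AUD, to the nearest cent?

Profit: AUD 715.92

Profitable loop is AUD → NOK → USD → AUD:
AUD 34,000.00 ÷ 0.13560 = NOK 250,737.46
NOK 250,737.46 × 0.10200 = USD 25,575.22
USD 25,575.22 ÷ 0.73670 = AUD 34,715.92
Profit = AUD 34,715.92 − AUD 34,000.00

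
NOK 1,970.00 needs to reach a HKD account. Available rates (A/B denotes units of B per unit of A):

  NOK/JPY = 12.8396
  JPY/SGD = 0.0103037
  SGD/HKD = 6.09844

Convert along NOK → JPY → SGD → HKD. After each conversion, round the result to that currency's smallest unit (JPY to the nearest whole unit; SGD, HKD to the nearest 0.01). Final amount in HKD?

NOK 1,970.00 × 12.8396 = JPY 25,294
JPY 25,294 × 0.0103037 = SGD 260.62
SGD 260.62 × 6.09844 = HKD 1,589.38

HKD 1,589.38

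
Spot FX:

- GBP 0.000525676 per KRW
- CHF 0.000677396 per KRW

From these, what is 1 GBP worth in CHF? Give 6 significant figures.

1 GBP ÷ 0.000525676 = 1902.31 KRW
1902.31 KRW × 0.000677396 = 1.28862 CHF

GBP/CHF = 1.28862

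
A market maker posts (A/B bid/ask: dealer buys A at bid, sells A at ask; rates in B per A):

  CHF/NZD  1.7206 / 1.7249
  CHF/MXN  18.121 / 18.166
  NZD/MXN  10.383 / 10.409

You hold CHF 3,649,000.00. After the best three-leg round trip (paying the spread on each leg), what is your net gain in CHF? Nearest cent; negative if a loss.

Net profit: CHF 33,842.05

Best loop CHF → MXN → NZD → CHF:
CHF 3,649,000.00 × 18.121 (sell CHF at bid) = MXN 66,123,529.00
MXN 66,123,529.00 ÷ 10.409 (buy NZD at ask) = NZD 6,352,534.25
NZD 6,352,534.25 ÷ 1.7249 (buy CHF at ask) = CHF 3,682,842.05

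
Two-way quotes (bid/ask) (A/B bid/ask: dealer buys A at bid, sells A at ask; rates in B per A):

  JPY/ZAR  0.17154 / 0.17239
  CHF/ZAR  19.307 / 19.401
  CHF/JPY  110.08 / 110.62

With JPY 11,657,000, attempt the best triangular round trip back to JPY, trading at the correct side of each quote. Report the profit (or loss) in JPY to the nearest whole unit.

Best loop JPY → CHF → ZAR → JPY:
JPY 11,657,000 ÷ 110.62 (buy CHF at ask) = CHF 105,378.77
CHF 105,378.77 × 19.307 (sell CHF at bid) = ZAR 2,034,547.99
ZAR 2,034,547.99 ÷ 0.17239 (buy JPY at ask) = JPY 11,802,007

Net profit: JPY 145,007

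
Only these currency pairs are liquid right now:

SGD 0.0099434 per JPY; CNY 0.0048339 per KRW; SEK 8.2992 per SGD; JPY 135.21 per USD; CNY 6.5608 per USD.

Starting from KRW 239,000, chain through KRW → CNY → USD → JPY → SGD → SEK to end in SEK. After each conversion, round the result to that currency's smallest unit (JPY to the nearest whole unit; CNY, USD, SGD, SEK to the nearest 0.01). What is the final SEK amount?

KRW 239,000 × 0.0048339 = CNY 1,155.30
CNY 1,155.30 ÷ 6.5608 = USD 176.09
USD 176.09 × 135.21 = JPY 23,809
JPY 23,809 × 0.0099434 = SGD 236.74
SGD 236.74 × 8.2992 = SEK 1,964.75

SEK 1,964.75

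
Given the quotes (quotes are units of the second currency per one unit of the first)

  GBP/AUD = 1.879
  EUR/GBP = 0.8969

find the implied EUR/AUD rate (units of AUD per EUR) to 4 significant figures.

EUR/AUD = 1.685

1 EUR × 0.8969 = 0.8969 GBP
0.8969 GBP × 1.879 = 1.68528 AUD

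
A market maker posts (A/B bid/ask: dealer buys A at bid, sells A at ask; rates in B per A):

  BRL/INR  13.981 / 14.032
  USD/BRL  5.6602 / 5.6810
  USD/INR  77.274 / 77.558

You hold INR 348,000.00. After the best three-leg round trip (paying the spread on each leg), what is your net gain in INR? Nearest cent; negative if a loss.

Net profit: INR 7,077.09

Best loop INR → USD → BRL → INR:
INR 348,000.00 ÷ 77.558 (buy USD at ask) = USD 4,486.96
USD 4,486.96 × 5.6602 (sell USD at bid) = BRL 25,397.12
BRL 25,397.12 × 13.981 (sell BRL at bid) = INR 355,077.09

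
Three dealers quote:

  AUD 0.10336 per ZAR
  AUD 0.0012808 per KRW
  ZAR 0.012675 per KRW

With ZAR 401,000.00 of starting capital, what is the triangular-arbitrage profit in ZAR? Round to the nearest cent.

Profitable loop is ZAR → AUD → KRW → ZAR:
ZAR 401,000.00 × 0.10336 = AUD 41,447.36
AUD 41,447.36 ÷ 0.0012808 = KRW 32,360,525
KRW 32,360,525 × 0.012675 = ZAR 410,169.65
Profit = ZAR 410,169.65 − ZAR 401,000.00

Profit: ZAR 9,169.65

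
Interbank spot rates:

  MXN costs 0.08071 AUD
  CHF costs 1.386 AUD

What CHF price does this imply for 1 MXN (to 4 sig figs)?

MXN/CHF = 0.05823

1 MXN × 0.08071 = 0.08071 AUD
0.08071 AUD ÷ 1.386 = 0.0582323 CHF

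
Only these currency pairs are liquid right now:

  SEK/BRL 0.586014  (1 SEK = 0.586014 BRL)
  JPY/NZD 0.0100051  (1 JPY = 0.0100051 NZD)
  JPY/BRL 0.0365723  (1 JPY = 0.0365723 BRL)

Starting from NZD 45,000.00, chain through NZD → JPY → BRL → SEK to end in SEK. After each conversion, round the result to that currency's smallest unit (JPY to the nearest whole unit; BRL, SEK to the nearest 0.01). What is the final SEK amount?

SEK 280,695.43

NZD 45,000.00 ÷ 0.0100051 = JPY 4,497,706
JPY 4,497,706 × 0.0365723 = BRL 164,491.45
BRL 164,491.45 ÷ 0.586014 = SEK 280,695.43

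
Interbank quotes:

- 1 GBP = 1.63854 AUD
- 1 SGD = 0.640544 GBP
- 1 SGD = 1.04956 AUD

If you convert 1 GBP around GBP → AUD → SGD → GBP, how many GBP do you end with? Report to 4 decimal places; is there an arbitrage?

1.0000 (no arbitrage)

Around GBP → AUD → SGD → GBP: 1 × 1.63854 ÷ 1.04956 × 0.640544 = 0.999997
Product ≈ 1 (deviation 0.000%, within rounding noise).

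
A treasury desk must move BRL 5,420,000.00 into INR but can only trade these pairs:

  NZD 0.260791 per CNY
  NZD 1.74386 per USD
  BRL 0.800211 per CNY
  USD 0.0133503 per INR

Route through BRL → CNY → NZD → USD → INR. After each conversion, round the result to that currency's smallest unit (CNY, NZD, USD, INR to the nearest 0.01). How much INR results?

INR 75,872,558.67

BRL 5,420,000.00 ÷ 0.800211 = CNY 6,773,213.56
CNY 6,773,213.56 × 0.260791 = NZD 1,766,393.14
NZD 1,766,393.14 ÷ 1.74386 = USD 1,012,921.42
USD 1,012,921.42 ÷ 0.0133503 = INR 75,872,558.67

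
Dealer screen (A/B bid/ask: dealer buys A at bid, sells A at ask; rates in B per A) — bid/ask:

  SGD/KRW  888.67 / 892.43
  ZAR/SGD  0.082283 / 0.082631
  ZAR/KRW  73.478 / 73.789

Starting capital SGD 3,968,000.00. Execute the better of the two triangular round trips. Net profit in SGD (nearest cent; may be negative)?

Best loop SGD → ZAR → KRW → SGD:
SGD 3,968,000.00 ÷ 0.082631 (buy ZAR at ask) = ZAR 48,020,718.62
ZAR 48,020,718.62 × 73.478 (sell ZAR at bid) = KRW 3,528,466,363
KRW 3,528,466,363 ÷ 892.43 (buy SGD at ask) = SGD 3,953,773.81

Net result: SGD -14,226.19 (no profitable arbitrage after spreads)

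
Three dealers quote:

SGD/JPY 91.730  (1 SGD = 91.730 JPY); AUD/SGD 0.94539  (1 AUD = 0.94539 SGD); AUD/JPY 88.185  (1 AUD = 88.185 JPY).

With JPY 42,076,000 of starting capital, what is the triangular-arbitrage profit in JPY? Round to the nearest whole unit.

Profit: JPY 710,501

Profitable loop is JPY → SGD → AUD → JPY:
JPY 42,076,000 ÷ 91.730 = SGD 458,693.99
SGD 458,693.99 ÷ 0.94539 = AUD 485,190.23
AUD 485,190.23 × 88.185 = JPY 42,786,501
Profit = JPY 42,786,501 − JPY 42,076,000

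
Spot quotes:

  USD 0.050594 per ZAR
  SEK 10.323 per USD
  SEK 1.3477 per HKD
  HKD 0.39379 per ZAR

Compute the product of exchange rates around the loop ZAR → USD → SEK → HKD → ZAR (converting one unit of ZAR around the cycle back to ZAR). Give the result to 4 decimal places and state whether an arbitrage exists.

Around ZAR → USD → SEK → HKD → ZAR: 1 × 0.050594 × 10.323 ÷ 1.3477 ÷ 0.39379 = 0.984118
Product < 1; profitable direction is ZAR → HKD → SEK → USD → ZAR.

0.9841 (arbitrage exists)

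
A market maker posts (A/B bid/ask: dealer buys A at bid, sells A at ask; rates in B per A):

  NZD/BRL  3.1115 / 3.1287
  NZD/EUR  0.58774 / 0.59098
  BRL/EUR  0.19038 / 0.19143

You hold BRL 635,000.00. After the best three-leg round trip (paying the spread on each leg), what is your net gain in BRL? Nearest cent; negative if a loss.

Net profit: BRL 1,490.71

Best loop BRL → EUR → NZD → BRL:
BRL 635,000.00 × 0.19038 (sell BRL at bid) = EUR 120,891.30
EUR 120,891.30 ÷ 0.59098 (buy NZD at ask) = NZD 204,560.73
NZD 204,560.73 × 3.1115 (sell NZD at bid) = BRL 636,490.71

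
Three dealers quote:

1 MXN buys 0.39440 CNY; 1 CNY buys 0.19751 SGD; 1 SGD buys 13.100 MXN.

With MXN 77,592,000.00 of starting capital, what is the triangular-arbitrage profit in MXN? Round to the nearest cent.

Profit: MXN 1,587,770.25

Profitable loop is MXN → CNY → SGD → MXN:
MXN 77,592,000.00 × 0.39440 = CNY 30,602,284.80
CNY 30,602,284.80 × 0.19751 = SGD 6,044,257.27
SGD 6,044,257.27 × 13.100 = MXN 79,179,770.25
Profit = MXN 79,179,770.25 − MXN 77,592,000.00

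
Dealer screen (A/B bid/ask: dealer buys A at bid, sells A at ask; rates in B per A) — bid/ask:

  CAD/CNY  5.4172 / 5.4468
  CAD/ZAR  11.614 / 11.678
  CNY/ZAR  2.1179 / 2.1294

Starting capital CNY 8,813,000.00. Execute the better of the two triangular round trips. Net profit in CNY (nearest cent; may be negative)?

Best loop CNY → CAD → ZAR → CNY:
CNY 8,813,000.00 ÷ 5.4468 (buy CAD at ask) = CAD 1,618,014.25
CAD 1,618,014.25 × 11.614 (sell CAD at bid) = ZAR 18,791,617.46
ZAR 18,791,617.46 ÷ 2.1294 (buy CNY at ask) = CNY 8,824,841.49

Net profit: CNY 11,841.49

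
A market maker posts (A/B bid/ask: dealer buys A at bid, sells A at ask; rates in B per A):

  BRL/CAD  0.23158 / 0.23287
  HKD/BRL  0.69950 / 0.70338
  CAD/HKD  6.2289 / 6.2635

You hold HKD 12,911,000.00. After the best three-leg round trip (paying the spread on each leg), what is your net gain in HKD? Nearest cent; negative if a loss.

Best loop HKD → BRL → CAD → HKD:
HKD 12,911,000.00 × 0.69950 (sell HKD at bid) = BRL 9,031,244.50
BRL 9,031,244.50 × 0.23158 (sell BRL at bid) = CAD 2,091,455.60
CAD 2,091,455.60 × 6.2289 (sell CAD at bid) = HKD 13,027,467.79

Net profit: HKD 116,467.79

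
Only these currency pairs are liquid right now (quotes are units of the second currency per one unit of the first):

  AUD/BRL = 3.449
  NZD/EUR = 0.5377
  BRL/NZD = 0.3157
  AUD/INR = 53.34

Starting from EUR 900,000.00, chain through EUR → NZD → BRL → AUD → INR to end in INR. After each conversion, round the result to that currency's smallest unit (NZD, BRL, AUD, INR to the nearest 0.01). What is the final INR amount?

INR 81,995,064.10

EUR 900,000.00 ÷ 0.5377 = NZD 1,673,795.80
NZD 1,673,795.80 ÷ 0.3157 = BRL 5,301,855.56
BRL 5,301,855.56 ÷ 3.449 = AUD 1,537,215.30
AUD 1,537,215.30 × 53.34 = INR 81,995,064.10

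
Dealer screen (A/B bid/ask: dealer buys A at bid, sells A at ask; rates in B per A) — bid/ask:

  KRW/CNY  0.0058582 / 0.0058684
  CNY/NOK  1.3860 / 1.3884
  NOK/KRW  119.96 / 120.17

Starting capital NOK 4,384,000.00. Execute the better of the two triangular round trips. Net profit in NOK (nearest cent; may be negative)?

Best loop NOK → CNY → KRW → NOK:
NOK 4,384,000.00 ÷ 1.3884 (buy CNY at ask) = CNY 3,157,591.47
CNY 3,157,591.47 ÷ 0.0058684 (buy KRW at ask) = KRW 538,066,845
KRW 538,066,845 ÷ 120.17 (buy NOK at ask) = NOK 4,477,547.18

Net profit: NOK 93,547.18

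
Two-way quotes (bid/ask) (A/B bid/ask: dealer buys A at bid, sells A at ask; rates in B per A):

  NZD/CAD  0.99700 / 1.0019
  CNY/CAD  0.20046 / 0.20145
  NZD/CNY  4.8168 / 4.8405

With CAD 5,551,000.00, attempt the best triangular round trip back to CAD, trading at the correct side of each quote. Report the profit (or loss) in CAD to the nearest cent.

Net profit: CAD 124,562.22

Best loop CAD → CNY → NZD → CAD:
CAD 5,551,000.00 ÷ 0.20145 (buy CNY at ask) = CNY 27,555,224.62
CNY 27,555,224.62 ÷ 4.8405 (buy NZD at ask) = NZD 5,692,640.14
NZD 5,692,640.14 × 0.99700 (sell NZD at bid) = CAD 5,675,562.22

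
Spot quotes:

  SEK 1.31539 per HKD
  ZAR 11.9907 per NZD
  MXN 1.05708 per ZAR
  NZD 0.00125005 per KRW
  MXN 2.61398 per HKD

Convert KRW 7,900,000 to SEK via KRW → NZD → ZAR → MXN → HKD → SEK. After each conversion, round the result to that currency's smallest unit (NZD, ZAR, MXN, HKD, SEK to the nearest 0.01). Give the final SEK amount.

KRW 7,900,000 × 0.00125005 = NZD 9,875.40
NZD 9,875.40 × 11.9907 = ZAR 118,412.96
ZAR 118,412.96 × 1.05708 = MXN 125,171.97
MXN 125,171.97 ÷ 2.61398 = HKD 47,885.59
HKD 47,885.59 × 1.31539 = SEK 62,988.23

SEK 62,988.23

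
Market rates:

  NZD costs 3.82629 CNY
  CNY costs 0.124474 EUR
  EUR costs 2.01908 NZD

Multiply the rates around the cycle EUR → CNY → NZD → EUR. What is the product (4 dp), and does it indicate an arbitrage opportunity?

Around EUR → CNY → NZD → EUR: 1 ÷ 0.124474 ÷ 3.82629 ÷ 2.01908 = 1.039896
Product > 1; profitable direction is EUR → CNY → NZD → EUR.

1.0399 (arbitrage exists)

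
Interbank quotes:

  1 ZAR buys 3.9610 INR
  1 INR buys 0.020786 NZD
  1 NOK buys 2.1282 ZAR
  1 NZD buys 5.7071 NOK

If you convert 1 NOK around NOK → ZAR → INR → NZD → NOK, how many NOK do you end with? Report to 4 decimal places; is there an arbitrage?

1.0000 (no arbitrage)

Around NOK → ZAR → INR → NZD → NOK: 1 × 2.1282 × 3.9610 × 0.020786 × 5.7071 = 1.000008
Product ≈ 1 (deviation 0.001%, within rounding noise).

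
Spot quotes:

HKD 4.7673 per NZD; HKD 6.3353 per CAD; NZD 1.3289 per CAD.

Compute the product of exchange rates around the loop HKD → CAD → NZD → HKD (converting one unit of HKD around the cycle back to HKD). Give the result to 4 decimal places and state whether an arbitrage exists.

Around HKD → CAD → NZD → HKD: 1 ÷ 6.3353 × 1.3289 × 4.7673 = 0.999994
Product ≈ 1 (deviation 0.001%, within rounding noise).

1.0000 (no arbitrage)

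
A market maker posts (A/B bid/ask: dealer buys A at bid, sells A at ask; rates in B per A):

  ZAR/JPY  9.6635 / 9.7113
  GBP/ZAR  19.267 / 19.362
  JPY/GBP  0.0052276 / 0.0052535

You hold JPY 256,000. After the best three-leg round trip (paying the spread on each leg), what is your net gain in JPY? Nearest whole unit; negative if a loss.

Net profit: JPY 3,157

Best loop JPY → ZAR → GBP → JPY:
JPY 256,000 ÷ 9.7113 (buy ZAR at ask) = ZAR 26,361.04
ZAR 26,361.04 ÷ 19.362 (buy GBP at ask) = GBP 1,361.48
GBP 1,361.48 ÷ 0.0052535 (buy JPY at ask) = JPY 259,157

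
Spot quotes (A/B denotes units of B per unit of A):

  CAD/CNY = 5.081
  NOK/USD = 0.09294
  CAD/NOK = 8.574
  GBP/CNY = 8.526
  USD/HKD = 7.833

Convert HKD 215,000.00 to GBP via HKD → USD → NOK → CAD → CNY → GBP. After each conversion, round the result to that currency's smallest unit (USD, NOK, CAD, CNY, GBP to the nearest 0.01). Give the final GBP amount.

HKD 215,000.00 ÷ 7.833 = USD 27,447.98
USD 27,447.98 ÷ 0.09294 = NOK 295,330.11
NOK 295,330.11 ÷ 8.574 = CAD 34,444.85
CAD 34,444.85 × 5.081 = CNY 175,014.28
CNY 175,014.28 ÷ 8.526 = GBP 20,527.13

GBP 20,527.13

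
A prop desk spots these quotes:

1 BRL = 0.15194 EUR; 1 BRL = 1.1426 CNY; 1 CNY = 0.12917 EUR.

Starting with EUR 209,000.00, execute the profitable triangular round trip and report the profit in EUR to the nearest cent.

Profitable loop is EUR → CNY → BRL → EUR:
EUR 209,000.00 ÷ 0.12917 = CNY 1,618,022.76
CNY 1,618,022.76 ÷ 1.1426 = BRL 1,416,088.54
BRL 1,416,088.54 × 0.15194 = EUR 215,160.49
Profit = EUR 215,160.49 − EUR 209,000.00

Profit: EUR 6,160.49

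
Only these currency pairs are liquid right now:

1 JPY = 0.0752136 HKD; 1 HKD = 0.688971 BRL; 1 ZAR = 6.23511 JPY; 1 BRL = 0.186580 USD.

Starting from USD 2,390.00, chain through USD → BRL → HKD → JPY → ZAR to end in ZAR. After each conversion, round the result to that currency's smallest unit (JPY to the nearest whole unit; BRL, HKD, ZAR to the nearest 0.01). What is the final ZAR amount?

USD 2,390.00 ÷ 0.186580 = BRL 12,809.52
BRL 12,809.52 ÷ 0.688971 = HKD 18,592.25
HKD 18,592.25 ÷ 0.0752136 = JPY 247,193
JPY 247,193 ÷ 6.23511 = ZAR 39,645.33

ZAR 39,645.33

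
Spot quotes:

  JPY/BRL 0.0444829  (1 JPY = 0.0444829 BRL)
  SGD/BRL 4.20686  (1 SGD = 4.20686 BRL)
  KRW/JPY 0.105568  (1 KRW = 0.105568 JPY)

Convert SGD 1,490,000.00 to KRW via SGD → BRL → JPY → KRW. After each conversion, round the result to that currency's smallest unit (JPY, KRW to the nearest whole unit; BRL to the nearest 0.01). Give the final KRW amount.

KRW 1,334,808,427

SGD 1,490,000.00 × 4.20686 = BRL 6,268,221.40
BRL 6,268,221.40 ÷ 0.0444829 = JPY 140,913,056
JPY 140,913,056 ÷ 0.105568 = KRW 1,334,808,427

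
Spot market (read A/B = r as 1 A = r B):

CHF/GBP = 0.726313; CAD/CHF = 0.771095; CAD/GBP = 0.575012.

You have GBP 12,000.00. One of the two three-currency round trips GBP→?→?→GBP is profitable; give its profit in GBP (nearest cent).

Profitable loop is GBP → CHF → CAD → GBP:
GBP 12,000.00 ÷ 0.726313 = CHF 16,521.80
CHF 16,521.80 ÷ 0.771095 = CAD 21,426.42
CAD 21,426.42 × 0.575012 = GBP 12,320.45
Profit = GBP 12,320.45 − GBP 12,000.00

Profit: GBP 320.45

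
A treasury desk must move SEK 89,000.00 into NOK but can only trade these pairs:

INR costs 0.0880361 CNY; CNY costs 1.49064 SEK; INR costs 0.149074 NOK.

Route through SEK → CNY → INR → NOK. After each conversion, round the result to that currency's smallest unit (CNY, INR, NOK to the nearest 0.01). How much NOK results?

NOK 101,101.68

SEK 89,000.00 ÷ 1.49064 = CNY 59,705.90
CNY 59,705.90 ÷ 0.0880361 = INR 678,197.92
INR 678,197.92 × 0.149074 = NOK 101,101.68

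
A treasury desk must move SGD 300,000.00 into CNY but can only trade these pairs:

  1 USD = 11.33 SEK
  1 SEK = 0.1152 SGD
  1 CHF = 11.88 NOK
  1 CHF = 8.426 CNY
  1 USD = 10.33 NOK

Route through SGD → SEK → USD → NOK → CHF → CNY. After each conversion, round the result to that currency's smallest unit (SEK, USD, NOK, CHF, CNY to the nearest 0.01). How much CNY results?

CNY 1,684,008.14

SGD 300,000.00 ÷ 0.1152 = SEK 2,604,166.67
SEK 2,604,166.67 ÷ 11.33 = USD 229,847.01
USD 229,847.01 × 10.33 = NOK 2,374,319.61
NOK 2,374,319.61 ÷ 11.88 = CHF 199,858.55
CHF 199,858.55 × 8.426 = CNY 1,684,008.14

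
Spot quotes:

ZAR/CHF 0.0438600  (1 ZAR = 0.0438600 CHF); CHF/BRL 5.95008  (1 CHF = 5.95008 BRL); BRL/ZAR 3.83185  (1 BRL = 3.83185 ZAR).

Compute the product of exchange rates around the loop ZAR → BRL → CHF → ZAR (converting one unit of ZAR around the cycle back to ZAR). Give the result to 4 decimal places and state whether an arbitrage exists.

Around ZAR → BRL → CHF → ZAR: 1 ÷ 3.83185 ÷ 5.95008 ÷ 0.0438600 = 1.000000
Product ≈ 1 (deviation 0.000%, within rounding noise).

1.0000 (no arbitrage)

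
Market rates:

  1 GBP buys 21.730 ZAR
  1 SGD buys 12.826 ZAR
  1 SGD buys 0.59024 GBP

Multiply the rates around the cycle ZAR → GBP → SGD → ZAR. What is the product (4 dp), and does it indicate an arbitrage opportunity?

1.0000 (no arbitrage)

Around ZAR → GBP → SGD → ZAR: 1 ÷ 21.730 ÷ 0.59024 × 12.826 = 1.000007
Product ≈ 1 (deviation 0.001%, within rounding noise).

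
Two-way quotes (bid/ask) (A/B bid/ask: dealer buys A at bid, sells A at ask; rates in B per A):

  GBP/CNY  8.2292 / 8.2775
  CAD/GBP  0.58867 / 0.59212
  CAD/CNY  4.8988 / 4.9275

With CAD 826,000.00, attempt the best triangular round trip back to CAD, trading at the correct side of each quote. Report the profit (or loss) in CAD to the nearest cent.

Net result: CAD -416.82 (no profitable arbitrage after spreads)

Best loop CAD → CNY → GBP → CAD:
CAD 826,000.00 × 4.8988 (sell CAD at bid) = CNY 4,046,408.80
CNY 4,046,408.80 ÷ 8.2775 (buy GBP at ask) = GBP 488,844.31
GBP 488,844.31 ÷ 0.59212 (buy CAD at ask) = CAD 825,583.18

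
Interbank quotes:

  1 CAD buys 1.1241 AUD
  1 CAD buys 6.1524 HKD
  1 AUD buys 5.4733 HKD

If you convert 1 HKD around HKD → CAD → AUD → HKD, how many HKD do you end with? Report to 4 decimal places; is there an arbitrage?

Around HKD → CAD → AUD → HKD: 1 ÷ 6.1524 × 1.1241 × 5.4733 = 1.000022
Product ≈ 1 (deviation 0.002%, within rounding noise).

1.0000 (no arbitrage)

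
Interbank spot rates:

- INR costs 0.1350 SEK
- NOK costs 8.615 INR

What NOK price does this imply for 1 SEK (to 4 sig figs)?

SEK/NOK = 0.8598

1 SEK ÷ 0.1350 = 7.40741 INR
7.40741 INR ÷ 8.615 = 0.859827 NOK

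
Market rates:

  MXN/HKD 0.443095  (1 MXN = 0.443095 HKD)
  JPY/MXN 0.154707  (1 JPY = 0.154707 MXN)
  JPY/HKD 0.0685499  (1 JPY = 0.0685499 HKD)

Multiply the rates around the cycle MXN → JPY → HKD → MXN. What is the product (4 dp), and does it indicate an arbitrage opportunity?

Around MXN → JPY → HKD → MXN: 1 ÷ 0.154707 × 0.0685499 ÷ 0.443095 = 1.000000
Product ≈ 1 (deviation 0.000%, within rounding noise).

1.0000 (no arbitrage)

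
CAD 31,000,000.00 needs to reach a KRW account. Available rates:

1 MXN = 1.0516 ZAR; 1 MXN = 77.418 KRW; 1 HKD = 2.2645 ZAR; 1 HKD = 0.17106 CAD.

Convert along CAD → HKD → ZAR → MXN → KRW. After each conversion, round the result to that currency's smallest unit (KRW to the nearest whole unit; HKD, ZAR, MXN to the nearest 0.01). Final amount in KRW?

KRW 30,211,822,284

CAD 31,000,000.00 ÷ 0.17106 = HKD 181,222,962.70
HKD 181,222,962.70 × 2.2645 = ZAR 410,379,399.03
ZAR 410,379,399.03 ÷ 1.0516 = MXN 390,242,867.09
MXN 390,242,867.09 × 77.418 = KRW 30,211,822,284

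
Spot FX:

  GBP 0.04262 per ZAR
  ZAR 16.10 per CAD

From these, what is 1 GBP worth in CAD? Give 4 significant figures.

GBP/CAD = 1.457

1 GBP ÷ 0.04262 = 23.4632 ZAR
23.4632 ZAR ÷ 16.10 = 1.45734 CAD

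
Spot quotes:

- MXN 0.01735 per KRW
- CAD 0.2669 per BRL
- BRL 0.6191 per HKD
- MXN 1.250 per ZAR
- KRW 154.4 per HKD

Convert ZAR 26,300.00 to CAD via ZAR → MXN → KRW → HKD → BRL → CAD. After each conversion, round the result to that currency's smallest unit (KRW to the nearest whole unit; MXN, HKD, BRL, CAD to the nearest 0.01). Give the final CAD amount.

CAD 2,027.82

ZAR 26,300.00 × 1.250 = MXN 32,875.00
MXN 32,875.00 ÷ 0.01735 = KRW 1,894,813
KRW 1,894,813 ÷ 154.4 = HKD 12,272.10
HKD 12,272.10 × 0.6191 = BRL 7,597.66
BRL 7,597.66 × 0.2669 = CAD 2,027.82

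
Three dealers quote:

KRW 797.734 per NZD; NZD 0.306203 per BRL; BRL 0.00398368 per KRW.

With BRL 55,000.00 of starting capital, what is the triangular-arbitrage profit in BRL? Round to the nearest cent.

Profit: BRL 1,521.11

Profitable loop is BRL → KRW → NZD → BRL:
BRL 55,000.00 ÷ 0.00398368 = KRW 13,806,330
KRW 13,806,330 ÷ 797.734 = NZD 17,306.93
NZD 17,306.93 ÷ 0.306203 = BRL 56,521.11
Profit = BRL 56,521.11 − BRL 55,000.00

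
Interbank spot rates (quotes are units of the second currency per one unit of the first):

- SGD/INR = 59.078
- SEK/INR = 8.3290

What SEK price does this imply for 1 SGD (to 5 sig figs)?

SGD/SEK = 7.0930

1 SGD × 59.078 = 59.078 INR
59.078 INR ÷ 8.3290 = 7.09305 SEK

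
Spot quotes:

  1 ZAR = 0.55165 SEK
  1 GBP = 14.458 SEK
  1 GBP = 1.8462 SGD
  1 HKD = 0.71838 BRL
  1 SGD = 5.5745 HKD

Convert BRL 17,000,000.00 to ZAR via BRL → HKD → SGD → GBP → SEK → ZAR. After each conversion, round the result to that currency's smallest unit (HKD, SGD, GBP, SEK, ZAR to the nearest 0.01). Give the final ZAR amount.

BRL 17,000,000.00 ÷ 0.71838 = HKD 23,664,355.91
HKD 23,664,355.91 ÷ 5.5745 = SGD 4,245,108.24
SGD 4,245,108.24 ÷ 1.8462 = GBP 2,299,376.15
GBP 2,299,376.15 × 14.458 = SEK 33,244,380.38
SEK 33,244,380.38 ÷ 0.55165 = ZAR 60,263,537.35

ZAR 60,263,537.35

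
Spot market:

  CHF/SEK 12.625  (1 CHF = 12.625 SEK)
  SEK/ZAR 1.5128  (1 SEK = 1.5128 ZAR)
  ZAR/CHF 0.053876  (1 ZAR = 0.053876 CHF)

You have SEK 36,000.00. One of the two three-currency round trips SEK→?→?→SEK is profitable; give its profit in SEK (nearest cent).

Profit: SEK 1,043.39

Profitable loop is SEK → ZAR → CHF → SEK:
SEK 36,000.00 × 1.5128 = ZAR 54,460.80
ZAR 54,460.80 × 0.053876 = CHF 2,934.13
CHF 2,934.13 × 12.625 = SEK 37,043.39
Profit = SEK 37,043.39 − SEK 36,000.00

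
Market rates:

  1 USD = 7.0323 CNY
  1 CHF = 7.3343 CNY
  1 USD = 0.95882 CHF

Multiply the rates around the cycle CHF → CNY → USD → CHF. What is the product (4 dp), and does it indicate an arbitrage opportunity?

Around CHF → CNY → USD → CHF: 1 × 7.3343 ÷ 7.0323 × 0.95882 = 0.999996
Product ≈ 1 (deviation 0.000%, within rounding noise).

1.0000 (no arbitrage)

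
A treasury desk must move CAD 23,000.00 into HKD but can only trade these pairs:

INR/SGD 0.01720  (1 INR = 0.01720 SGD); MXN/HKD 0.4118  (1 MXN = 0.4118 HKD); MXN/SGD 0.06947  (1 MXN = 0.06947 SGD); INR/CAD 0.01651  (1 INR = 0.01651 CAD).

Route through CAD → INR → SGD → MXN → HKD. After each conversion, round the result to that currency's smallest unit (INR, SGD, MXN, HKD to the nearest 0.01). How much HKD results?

HKD 142,035.97

CAD 23,000.00 ÷ 0.01651 = INR 1,393,095.09
INR 1,393,095.09 × 0.01720 = SGD 23,961.24
SGD 23,961.24 ÷ 0.06947 = MXN 344,914.93
MXN 344,914.93 × 0.4118 = HKD 142,035.97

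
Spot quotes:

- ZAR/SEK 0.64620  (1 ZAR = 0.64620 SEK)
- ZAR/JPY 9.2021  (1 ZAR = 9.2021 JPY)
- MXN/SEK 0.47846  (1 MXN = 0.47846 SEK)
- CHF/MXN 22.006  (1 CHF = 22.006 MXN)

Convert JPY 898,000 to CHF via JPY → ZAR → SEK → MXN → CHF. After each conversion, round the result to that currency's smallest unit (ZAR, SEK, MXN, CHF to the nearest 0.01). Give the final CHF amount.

CHF 5,989.21

JPY 898,000 ÷ 9.2021 = ZAR 97,586.42
ZAR 97,586.42 × 0.64620 = SEK 63,060.34
SEK 63,060.34 ÷ 0.47846 = MXN 131,798.56
MXN 131,798.56 ÷ 22.006 = CHF 5,989.21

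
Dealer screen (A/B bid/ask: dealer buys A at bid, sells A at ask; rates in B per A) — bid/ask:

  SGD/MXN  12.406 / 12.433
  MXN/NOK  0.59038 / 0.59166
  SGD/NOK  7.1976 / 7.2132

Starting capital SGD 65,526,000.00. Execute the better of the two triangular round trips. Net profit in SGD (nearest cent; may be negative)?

Best loop SGD → MXN → NOK → SGD:
SGD 65,526,000.00 × 12.406 (sell SGD at bid) = MXN 812,915,556.00
MXN 812,915,556.00 × 0.59038 (sell MXN at bid) = NOK 479,929,085.95
NOK 479,929,085.95 ÷ 7.2132 (buy SGD at ask) = SGD 66,534,836.96

Net profit: SGD 1,008,836.96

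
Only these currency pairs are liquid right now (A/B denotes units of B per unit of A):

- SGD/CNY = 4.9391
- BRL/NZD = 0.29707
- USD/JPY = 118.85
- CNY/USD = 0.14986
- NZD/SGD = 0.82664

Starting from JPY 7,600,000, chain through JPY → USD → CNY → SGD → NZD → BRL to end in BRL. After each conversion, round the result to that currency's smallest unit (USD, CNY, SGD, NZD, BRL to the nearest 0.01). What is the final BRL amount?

BRL 351,807.96

JPY 7,600,000 ÷ 118.85 = USD 63,946.15
USD 63,946.15 ÷ 0.14986 = CNY 426,705.93
CNY 426,705.93 ÷ 4.9391 = SGD 86,393.46
SGD 86,393.46 ÷ 0.82664 = NZD 104,511.59
NZD 104,511.59 ÷ 0.29707 = BRL 351,807.96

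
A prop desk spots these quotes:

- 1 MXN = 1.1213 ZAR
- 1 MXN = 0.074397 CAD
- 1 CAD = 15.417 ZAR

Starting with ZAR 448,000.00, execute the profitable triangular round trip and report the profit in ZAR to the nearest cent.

Profitable loop is ZAR → MXN → CAD → ZAR:
ZAR 448,000.00 ÷ 1.1213 = MXN 399,536.25
MXN 399,536.25 × 0.074397 = CAD 29,724.30
CAD 29,724.30 × 15.417 = ZAR 458,259.51
Profit = ZAR 458,259.51 − ZAR 448,000.00

Profit: ZAR 10,259.51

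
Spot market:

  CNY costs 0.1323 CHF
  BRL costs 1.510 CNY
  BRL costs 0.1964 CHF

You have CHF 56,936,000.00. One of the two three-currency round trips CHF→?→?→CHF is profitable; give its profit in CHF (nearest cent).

Profitable loop is CHF → BRL → CNY → CHF:
CHF 56,936,000.00 ÷ 0.1964 = BRL 289,898,167.01
BRL 289,898,167.01 × 1.510 = CNY 437,746,232.18
CNY 437,746,232.18 × 0.1323 = CHF 57,913,826.52
Profit = CHF 57,913,826.52 − CHF 56,936,000.00

Profit: CHF 977,826.52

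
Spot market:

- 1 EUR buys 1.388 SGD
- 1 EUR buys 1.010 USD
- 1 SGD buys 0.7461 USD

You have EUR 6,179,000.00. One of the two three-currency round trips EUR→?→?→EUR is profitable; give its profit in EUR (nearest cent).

Profit: EUR 156,535.48

Profitable loop is EUR → SGD → USD → EUR:
EUR 6,179,000.00 × 1.388 = SGD 8,576,452.00
SGD 8,576,452.00 × 0.7461 = USD 6,398,890.84
USD 6,398,890.84 ÷ 1.010 = EUR 6,335,535.48
Profit = EUR 6,335,535.48 − EUR 6,179,000.00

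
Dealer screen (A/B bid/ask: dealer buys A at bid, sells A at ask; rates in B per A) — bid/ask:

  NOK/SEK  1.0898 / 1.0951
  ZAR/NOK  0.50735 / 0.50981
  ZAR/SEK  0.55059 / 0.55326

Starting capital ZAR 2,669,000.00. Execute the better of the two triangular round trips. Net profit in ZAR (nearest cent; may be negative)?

Best loop ZAR → NOK → SEK → ZAR:
ZAR 2,669,000.00 × 0.50735 (sell ZAR at bid) = NOK 1,354,117.15
NOK 1,354,117.15 × 1.0898 (sell NOK at bid) = SEK 1,475,716.87
SEK 1,475,716.87 ÷ 0.55326 (buy ZAR at ask) = ZAR 2,667,311.70

Net result: ZAR -1,688.30 (no profitable arbitrage after spreads)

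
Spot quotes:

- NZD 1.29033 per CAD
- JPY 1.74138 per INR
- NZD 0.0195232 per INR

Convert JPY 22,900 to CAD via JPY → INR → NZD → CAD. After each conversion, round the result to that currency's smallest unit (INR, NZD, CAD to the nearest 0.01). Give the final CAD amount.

CAD 198.97

JPY 22,900 ÷ 1.74138 = INR 13,150.49
INR 13,150.49 × 0.0195232 = NZD 256.74
NZD 256.74 ÷ 1.29033 = CAD 198.97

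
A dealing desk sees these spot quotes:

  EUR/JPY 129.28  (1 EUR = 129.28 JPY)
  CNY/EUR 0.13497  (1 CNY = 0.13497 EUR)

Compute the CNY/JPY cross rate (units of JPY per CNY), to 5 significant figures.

CNY/JPY = 17.449

1 CNY × 0.13497 = 0.13497 EUR
0.13497 EUR × 129.28 = 17.4489 JPY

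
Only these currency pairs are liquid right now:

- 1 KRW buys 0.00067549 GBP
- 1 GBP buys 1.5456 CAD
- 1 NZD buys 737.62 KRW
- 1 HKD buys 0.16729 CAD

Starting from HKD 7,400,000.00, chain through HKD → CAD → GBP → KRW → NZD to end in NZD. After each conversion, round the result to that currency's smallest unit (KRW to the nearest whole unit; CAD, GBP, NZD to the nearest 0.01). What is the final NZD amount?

NZD 1,607,507.41

HKD 7,400,000.00 × 0.16729 = CAD 1,237,946.00
CAD 1,237,946.00 ÷ 1.5456 = GBP 800,948.50
GBP 800,948.50 ÷ 0.00067549 = KRW 1,185,729,618
KRW 1,185,729,618 ÷ 737.62 = NZD 1,607,507.41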